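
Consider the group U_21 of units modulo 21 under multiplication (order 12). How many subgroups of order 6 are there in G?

3

|G| = 12 and 6 | 12, so subgroups of order 6 are possible by Lagrange.
The subgroups of order 6 are: {1, 4, 10, 13, 16, 19}; {1, 2, 4, 8, 11, 16}; {1, 4, 5, 16, 17, 20}.
So G has 3 subgroups of order 6.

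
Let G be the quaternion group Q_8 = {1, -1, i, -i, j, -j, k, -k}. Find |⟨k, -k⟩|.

4

|⟨k⟩| = 4 and |⟨-k⟩| = 4, so |H| is a multiple of lcm(4, 4) = 4 and divides |G| = 8.
Closing under the operation: H = {1, -1, k, -k}, so |H| = 4.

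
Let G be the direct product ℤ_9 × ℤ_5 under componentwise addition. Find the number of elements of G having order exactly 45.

An element (a,b) has order lcm(ord(a), ord(b)); count pairs with lcm equal to 45.
Enumerating gives 24 such elements.

24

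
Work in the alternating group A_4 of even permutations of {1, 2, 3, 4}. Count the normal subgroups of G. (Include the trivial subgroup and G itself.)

G has 10 subgroups. Checking conjugation-invariance by order — order 1: 1/1 normal; order 2: 0/3 normal; order 3: 0/4 normal; order 4: 1/1 normal; order 12: 1/1 normal.
Total normal subgroups: 3.

3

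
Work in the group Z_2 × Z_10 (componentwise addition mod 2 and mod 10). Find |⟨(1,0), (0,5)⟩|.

4

|⟨(1,0)⟩| = 2 and |⟨(0,5)⟩| = 2, so |H| is a multiple of lcm(2, 2) = 2 and divides |G| = 20.
Closing under the operation: H = {(0,0), (0,5), (1,0), (1,5)}, so |H| = 4.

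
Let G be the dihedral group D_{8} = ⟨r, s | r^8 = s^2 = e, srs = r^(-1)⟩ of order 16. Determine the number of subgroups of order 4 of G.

|G| = 16 and 4 | 16, so subgroups of order 4 are possible by Lagrange.
The subgroups of order 4 are: {e, r^2, r^4, r^6}; {e, r^4, r^2s, r^6s}; {e, r^4, r^3s, r^7s}; {e, r^4, s, r^4s}; … (5 in all).
So G has 5 subgroups of order 4.

5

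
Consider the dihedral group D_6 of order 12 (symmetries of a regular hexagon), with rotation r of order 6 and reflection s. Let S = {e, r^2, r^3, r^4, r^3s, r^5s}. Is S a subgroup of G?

No

Closure fails: r^4 · r^3s = rs ∉ S. So S is not a subgroup.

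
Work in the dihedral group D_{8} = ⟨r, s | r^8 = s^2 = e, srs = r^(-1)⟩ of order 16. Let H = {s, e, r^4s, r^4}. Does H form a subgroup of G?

Yes

|H| = 4 divides |G| = 16, consistent with Lagrange.
H contains the identity, every element's inverse is in H, and H is closed under ·: it is a subgroup.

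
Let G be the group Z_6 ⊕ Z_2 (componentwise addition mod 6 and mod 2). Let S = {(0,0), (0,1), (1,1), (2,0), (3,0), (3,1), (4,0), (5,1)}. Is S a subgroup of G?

No

|S| = 8 does not divide |G| = 12, so by Lagrange S is not a subgroup.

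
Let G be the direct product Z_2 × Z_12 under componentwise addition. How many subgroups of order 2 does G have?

3

|G| = 24 and 2 | 24, so subgroups of order 2 are possible by Lagrange.
The subgroups of order 2 are: {(0,0), (0,6)}; {(0,0), (1,0)}; {(0,0), (1,6)}.
So G has 3 subgroups of order 2.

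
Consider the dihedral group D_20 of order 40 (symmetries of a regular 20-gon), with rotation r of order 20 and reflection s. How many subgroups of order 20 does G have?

3

|G| = 40 and 20 | 40, so subgroups of order 20 are possible by Lagrange.
The subgroups of order 20 are: {e, r, r^2, r^3, r^4, r^5, r^6, r^7, r^8, r^9, r^10, r^11, r^12, r^13, r^14, r^15, r^16, r^17, r^18, r^19}; {e, r^2, r^4, r^6, r^8, r^10, r^12, r^14, r^16, r^18, s, r^2s, r^4s, r^6s, r^8s, r^10s, r^12s, r^14s, r^16s, r^18s}; {e, r^2, r^4, r^6, r^8, r^10, r^12, r^14, r^16, r^18, rs, r^3s, r^5s, r^7s, r^9s, r^11s, r^13s, r^15s, r^17s, r^19s}.
So G has 3 subgroups of order 20.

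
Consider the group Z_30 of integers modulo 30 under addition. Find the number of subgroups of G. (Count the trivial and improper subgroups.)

Subgroups of the cyclic group Z_30 correspond bijectively to divisors of 30.
Divisors of 30: 1, 2, 3, 5, 6, 10, 15, 30.
So Z_30 has 8 subgroups.

8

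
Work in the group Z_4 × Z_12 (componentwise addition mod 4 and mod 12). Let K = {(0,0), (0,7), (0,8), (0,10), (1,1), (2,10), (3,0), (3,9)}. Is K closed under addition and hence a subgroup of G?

(0,7) ∈ K but its inverse (0,5) ∉ K, so K is not a subgroup.

No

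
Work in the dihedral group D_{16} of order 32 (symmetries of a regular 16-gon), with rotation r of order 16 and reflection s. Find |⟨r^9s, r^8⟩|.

4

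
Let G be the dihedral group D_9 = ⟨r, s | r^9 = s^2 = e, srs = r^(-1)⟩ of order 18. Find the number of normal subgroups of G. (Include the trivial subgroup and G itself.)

4

G has 16 subgroups. Checking conjugation-invariance by order — order 1: 1/1 normal; order 2: 0/9 normal; order 3: 1/1 normal; order 6: 0/3 normal; order 9: 1/1 normal; order 18: 1/1 normal.
Total normal subgroups: 4.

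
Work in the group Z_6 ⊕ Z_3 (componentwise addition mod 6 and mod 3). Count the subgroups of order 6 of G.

4

|G| = 18 and 6 | 18, so subgroups of order 6 are possible by Lagrange.
The subgroups of order 6 are: {(0,0), (0,1), (0,2), (3,0), (3,1), (3,2)}; {(0,0), (1,0), (2,0), (3,0), (4,0), (5,0)}; {(0,0), (1,1), (2,2), (3,0), (4,1), (5,2)}; {(0,0), (1,2), (2,1), (3,0), (4,2), (5,1)}.
So G has 4 subgroups of order 6.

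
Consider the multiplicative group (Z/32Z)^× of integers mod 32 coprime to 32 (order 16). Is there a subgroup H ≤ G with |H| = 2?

Yes

2 | 16. A subgroup of order 2 is {1, 15}.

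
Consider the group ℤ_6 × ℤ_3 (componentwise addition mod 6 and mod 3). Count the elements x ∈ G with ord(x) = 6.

8

An element (a,b) has order lcm(ord(a), ord(b)); count pairs with lcm equal to 6.
Enumerating gives 8 such elements.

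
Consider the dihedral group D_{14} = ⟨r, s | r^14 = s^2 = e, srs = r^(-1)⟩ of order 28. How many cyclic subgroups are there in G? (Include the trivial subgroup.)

A cyclic subgroup of order d is generated by each of its φ(d) elements of order d, so the cyclic subgroups of order d number (#elements of order d)/φ(d).
Cyclic subgroups by order — order 1: 1; order 2: 15; order 7: 1; order 14: 1.
Total: 18.

18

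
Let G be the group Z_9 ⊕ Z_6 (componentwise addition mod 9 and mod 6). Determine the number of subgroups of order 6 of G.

|G| = 54 and 6 | 54, so subgroups of order 6 are possible by Lagrange.
The subgroups of order 6 are: {(0,0), (0,1), (0,2), (0,3), (0,4), (0,5)}; {(0,0), (0,3), (3,0), (3,3), (6,0), (6,3)}; {(0,0), (0,3), (3,1), (3,4), (6,2), (6,5)}; {(0,0), (0,3), (3,2), (3,5), (6,1), (6,4)}.
So G has 4 subgroups of order 6.

4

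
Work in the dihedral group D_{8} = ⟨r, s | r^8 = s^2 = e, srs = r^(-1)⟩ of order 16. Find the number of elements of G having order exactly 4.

2

The elements of order 4 are: r^2, r^6.
That's 2.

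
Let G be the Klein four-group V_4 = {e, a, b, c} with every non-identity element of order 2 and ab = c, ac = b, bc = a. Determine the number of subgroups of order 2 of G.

3

|G| = 4 and 2 | 4, so subgroups of order 2 are possible by Lagrange.
The subgroups of order 2 are: {e, a}; {e, b}; {e, c}.
So G has 3 subgroups of order 2.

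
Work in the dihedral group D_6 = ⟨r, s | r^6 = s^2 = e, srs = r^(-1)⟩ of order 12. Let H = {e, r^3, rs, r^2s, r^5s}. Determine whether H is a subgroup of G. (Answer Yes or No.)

|H| = 5 does not divide |G| = 12, so by Lagrange H is not a subgroup.

No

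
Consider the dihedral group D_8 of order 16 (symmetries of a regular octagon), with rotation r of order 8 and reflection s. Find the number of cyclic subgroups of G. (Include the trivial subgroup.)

A cyclic subgroup of order d is generated by each of its φ(d) elements of order d, so the cyclic subgroups of order d number (#elements of order d)/φ(d).
Cyclic subgroups by order — order 1: 1; order 2: 9; order 4: 1; order 8: 1.
Total: 12.

12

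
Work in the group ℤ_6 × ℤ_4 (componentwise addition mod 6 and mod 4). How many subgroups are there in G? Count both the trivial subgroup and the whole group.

16

|G| = 24, so by Lagrange every subgroup order divides 24. Divisors: 1, 2, 3, 4, 6, 8, 12, 24.
Subgroups by order — order 1: 1; order 2: 3; order 3: 1; order 4: 3; order 6: 3; order 8: 1; order 12: 3; order 24: 1.
Total: 1 + 3 + 1 + 3 + 3 + 1 + 3 + 1 = 16.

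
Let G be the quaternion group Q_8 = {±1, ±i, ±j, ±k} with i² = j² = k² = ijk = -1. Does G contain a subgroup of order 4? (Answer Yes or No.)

Yes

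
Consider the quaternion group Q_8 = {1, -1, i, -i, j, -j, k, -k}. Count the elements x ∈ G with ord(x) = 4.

The elements of order 4 are: i, -i, j, -j, k, -k.
That's 6.

6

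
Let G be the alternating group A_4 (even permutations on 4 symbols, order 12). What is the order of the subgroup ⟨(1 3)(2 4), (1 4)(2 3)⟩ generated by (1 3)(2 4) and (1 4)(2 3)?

4

|⟨(1 3)(2 4)⟩| = 2 and |⟨(1 4)(2 3)⟩| = 2, so |H| is a multiple of lcm(2, 2) = 2 and divides |G| = 12.
Closing under the operation: H = {e, (1 2)(3 4), (1 3)(2 4), (1 4)(2 3)}, so |H| = 4.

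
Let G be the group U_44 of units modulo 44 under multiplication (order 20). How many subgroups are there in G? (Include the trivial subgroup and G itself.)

|G| = 20, so by Lagrange every subgroup order divides 20. Divisors: 1, 2, 4, 5, 10, 20.
Subgroups by order — order 1: 1; order 2: 3; order 4: 1; order 5: 1; order 10: 3; order 20: 1.
Total: 1 + 3 + 1 + 1 + 3 + 1 = 10.

10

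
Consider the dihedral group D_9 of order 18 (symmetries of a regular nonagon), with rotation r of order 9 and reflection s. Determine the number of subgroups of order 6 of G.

3

|G| = 18 and 6 | 18, so subgroups of order 6 are possible by Lagrange.
The subgroups of order 6 are: {e, r^3, r^6, r^2s, r^5s, r^8s}; {e, r^3, r^6, s, r^3s, r^6s}; {e, r^3, r^6, rs, r^4s, r^7s}.
So G has 3 subgroups of order 6.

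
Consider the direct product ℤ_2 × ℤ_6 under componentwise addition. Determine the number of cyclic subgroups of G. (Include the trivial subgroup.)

A cyclic subgroup of order d is generated by each of its φ(d) elements of order d, so the cyclic subgroups of order d number (#elements of order d)/φ(d).
Cyclic subgroups by order — order 1: 1; order 2: 3; order 3: 1; order 6: 3.
Total: 8.

8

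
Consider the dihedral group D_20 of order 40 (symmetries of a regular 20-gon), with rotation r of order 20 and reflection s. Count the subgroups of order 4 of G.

11

|G| = 40 and 4 | 40, so subgroups of order 4 are possible by Lagrange.
The subgroups of order 4 are: {e, r^10, s, r^10s}; {e, r^10, rs, r^11s}; {e, r^10, r^2s, r^12s}; {e, r^10, r^3s, r^13s}; … (11 in all).
So G has 11 subgroups of order 4.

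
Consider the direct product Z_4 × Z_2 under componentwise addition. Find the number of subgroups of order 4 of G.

3

|G| = 8 and 4 | 8, so subgroups of order 4 are possible by Lagrange.
The subgroups of order 4 are: {(0,0), (0,1), (2,0), (2,1)}; {(0,0), (1,0), (2,0), (3,0)}; {(0,0), (1,1), (2,0), (3,1)}.
So G has 3 subgroups of order 4.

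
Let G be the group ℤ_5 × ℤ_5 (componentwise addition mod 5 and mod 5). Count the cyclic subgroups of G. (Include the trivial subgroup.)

Each element a generates a cyclic subgroup ⟨a⟩; distinct elements may generate the same one (a cyclic group of order d has φ(d) generators).
Cyclic subgroups by order — order 1: 1; order 5: 6.
Total: 7.

7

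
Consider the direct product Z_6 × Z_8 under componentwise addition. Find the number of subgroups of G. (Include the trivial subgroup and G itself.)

|G| = 48, so by Lagrange every subgroup order divides 48. Divisors: 1, 2, 3, 4, 6, 8, 12, 16, 24, 48.
Subgroups by order — order 1: 1; order 2: 3; order 3: 1; order 4: 3; order 6: 3; order 8: 3; order 12: 3; order 16: 1; order 24: 3; order 48: 1.
Total: 1 + 3 + 1 + 3 + 3 + 3 + 3 + 1 + 3 + 1 = 22.

22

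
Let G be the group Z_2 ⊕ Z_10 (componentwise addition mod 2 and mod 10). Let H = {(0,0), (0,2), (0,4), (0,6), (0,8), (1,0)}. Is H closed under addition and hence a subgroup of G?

No

|H| = 6 does not divide |G| = 20, so by Lagrange H is not a subgroup.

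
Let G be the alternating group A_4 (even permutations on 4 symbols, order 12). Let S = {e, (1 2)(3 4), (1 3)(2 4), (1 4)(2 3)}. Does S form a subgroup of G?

Yes

|S| = 4 divides |G| = 12, consistent with Lagrange.
S contains the identity, every element's inverse is in S, and S is closed under ∘: it is a subgroup.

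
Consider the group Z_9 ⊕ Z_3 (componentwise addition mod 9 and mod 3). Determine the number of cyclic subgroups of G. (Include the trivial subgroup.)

Group the elements of G by the cyclic subgroup they generate; each cyclic subgroup of order d accounts for φ(d) elements.
Cyclic subgroups by order — order 1: 1; order 3: 4; order 9: 3.
Total: 8.

8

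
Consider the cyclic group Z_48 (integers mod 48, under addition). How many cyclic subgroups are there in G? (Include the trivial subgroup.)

10

A cyclic subgroup of order d is generated by each of its φ(d) elements of order d, so the cyclic subgroups of order d number (#elements of order d)/φ(d).
Cyclic subgroups by order — order 1: 1; order 2: 1; order 3: 1; order 4: 1; order 6: 1; order 8: 1; order 12: 1; order 16: 1; order 24: 1; order 48: 1.
Total: 10.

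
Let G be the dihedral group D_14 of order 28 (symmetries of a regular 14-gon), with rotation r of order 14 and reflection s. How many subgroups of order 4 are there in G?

|G| = 28 and 4 | 28, so subgroups of order 4 are possible by Lagrange.
The subgroups of order 4 are: {e, r^7, r^3s, r^10s}; {e, r^7, r^4s, r^11s}; {e, r^7, r^5s, r^12s}; {e, r^7, r^6s, r^13s}; … (7 in all).
So G has 7 subgroups of order 4.

7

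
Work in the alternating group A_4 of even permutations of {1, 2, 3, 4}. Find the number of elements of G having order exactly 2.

3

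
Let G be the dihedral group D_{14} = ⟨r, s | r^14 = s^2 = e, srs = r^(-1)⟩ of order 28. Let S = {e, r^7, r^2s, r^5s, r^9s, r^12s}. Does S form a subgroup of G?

No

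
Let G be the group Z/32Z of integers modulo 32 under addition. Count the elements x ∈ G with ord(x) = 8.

4

In a cyclic group of order 32, the number of elements of order d (for d | 32) is φ(d).
φ(8) = 4.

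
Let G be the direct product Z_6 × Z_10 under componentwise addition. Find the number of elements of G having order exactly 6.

6

An element (a,b) has order lcm(ord(a), ord(b)); count pairs with lcm equal to 6.
Enumerating gives 6 such elements.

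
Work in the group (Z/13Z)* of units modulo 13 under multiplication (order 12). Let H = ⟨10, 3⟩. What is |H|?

|⟨10⟩| = 6 and |⟨3⟩| = 3, so |H| is a multiple of lcm(6, 3) = 6 and divides |G| = 12.
Closing under the operation: H = {1, 3, 4, 9, 10, 12}, so |H| = 6.

6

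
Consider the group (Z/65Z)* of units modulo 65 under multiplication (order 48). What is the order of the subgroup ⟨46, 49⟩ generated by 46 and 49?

|⟨46⟩| = 12 and |⟨49⟩| = 6, so |H| is a multiple of lcm(12, 6) = 12 and divides |G| = 48.
Closing under the operation: H = {1, 4, 6, 9, 11, 14, 16, 19, 21, 24, 29, 31, 34, 36, 41, 44, 46, 49, 51, 54, 56, 59, 61, 64}, so |H| = 24.

24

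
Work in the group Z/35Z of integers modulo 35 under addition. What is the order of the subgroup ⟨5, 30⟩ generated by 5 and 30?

|⟨5⟩| = 7 and |⟨30⟩| = 7, so |H| is a multiple of lcm(7, 7) = 7 and divides |G| = 35.
Closing under the operation: H = {0, 5, 10, 15, 20, 25, 30}, so |H| = 7.

7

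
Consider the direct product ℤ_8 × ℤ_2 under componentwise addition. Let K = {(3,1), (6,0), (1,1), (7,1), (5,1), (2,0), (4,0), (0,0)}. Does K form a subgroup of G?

|K| = 8 divides |G| = 16, consistent with Lagrange.
K contains the identity, every element's inverse is in K, and K is closed under +: it is a subgroup.
In fact K = ⟨(7,1)⟩.

Yes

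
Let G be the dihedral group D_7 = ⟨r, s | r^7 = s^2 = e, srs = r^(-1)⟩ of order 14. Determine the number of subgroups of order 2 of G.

|G| = 14 and 2 | 14, so subgroups of order 2 are possible by Lagrange.
The subgroups of order 2 are: {e, r^2s}; {e, r^3s}; {e, r^4s}; {e, r^5s}; … (7 in all).
So G has 7 subgroups of order 2.

7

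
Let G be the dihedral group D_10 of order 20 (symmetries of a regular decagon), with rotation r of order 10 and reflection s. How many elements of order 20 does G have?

No element of G has order 20 (even though 20 | 20).

0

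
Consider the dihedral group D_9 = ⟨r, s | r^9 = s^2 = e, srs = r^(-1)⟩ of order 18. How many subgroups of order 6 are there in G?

|G| = 18 and 6 | 18, so subgroups of order 6 are possible by Lagrange.
The subgroups of order 6 are: {e, r^3, r^6, r^2s, r^5s, r^8s}; {e, r^3, r^6, s, r^3s, r^6s}; {e, r^3, r^6, rs, r^4s, r^7s}.
So G has 3 subgroups of order 6.

3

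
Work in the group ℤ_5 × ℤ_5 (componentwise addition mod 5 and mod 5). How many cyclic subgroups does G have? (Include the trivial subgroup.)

7

A cyclic subgroup of order d is generated by each of its φ(d) elements of order d, so the cyclic subgroups of order d number (#elements of order d)/φ(d).
Cyclic subgroups by order — order 1: 1; order 5: 6.
Total: 7.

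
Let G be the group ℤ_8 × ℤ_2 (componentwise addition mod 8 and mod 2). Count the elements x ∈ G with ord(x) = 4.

4

An element (a,b) has order lcm(ord(a), ord(b)); count pairs with lcm equal to 4.
Enumerating gives 4 such elements.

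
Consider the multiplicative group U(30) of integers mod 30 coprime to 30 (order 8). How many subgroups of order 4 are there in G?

3

|G| = 8 and 4 | 8, so subgroups of order 4 are possible by Lagrange.
The subgroups of order 4 are: {1, 11, 19, 29}; {1, 7, 13, 19}; {1, 17, 19, 23}.
So G has 3 subgroups of order 4.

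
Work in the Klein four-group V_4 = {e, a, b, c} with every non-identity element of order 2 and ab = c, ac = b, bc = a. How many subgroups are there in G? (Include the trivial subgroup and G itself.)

5

|G| = 4, so by Lagrange every subgroup order divides 4. Divisors: 1, 2, 4.
Subgroups by order — order 1: 1; order 2: 3; order 4: 1.
Total: 1 + 3 + 1 = 5.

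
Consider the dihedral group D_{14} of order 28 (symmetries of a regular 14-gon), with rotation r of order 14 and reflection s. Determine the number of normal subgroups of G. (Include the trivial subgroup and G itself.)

7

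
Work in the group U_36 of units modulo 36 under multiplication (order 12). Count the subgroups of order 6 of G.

3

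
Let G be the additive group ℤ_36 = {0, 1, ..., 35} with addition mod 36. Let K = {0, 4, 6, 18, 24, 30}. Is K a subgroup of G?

No

4 ∈ K but its inverse 32 ∉ K, so K is not a subgroup.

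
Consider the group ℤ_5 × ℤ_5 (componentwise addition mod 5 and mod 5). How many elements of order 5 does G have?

An element (a,b) has order lcm(ord(a), ord(b)); count pairs with lcm equal to 5.
Enumerating gives 24 such elements.

24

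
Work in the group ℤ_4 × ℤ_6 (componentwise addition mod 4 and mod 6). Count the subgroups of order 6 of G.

|G| = 24 and 6 | 24, so subgroups of order 6 are possible by Lagrange.
The subgroups of order 6 are: {(0,0), (0,1), (0,2), (0,3), (0,4), (0,5)}; {(0,0), (0,2), (0,4), (2,0), (2,2), (2,4)}; {(0,0), (0,2), (0,4), (2,1), (2,3), (2,5)}.
So G has 3 subgroups of order 6.

3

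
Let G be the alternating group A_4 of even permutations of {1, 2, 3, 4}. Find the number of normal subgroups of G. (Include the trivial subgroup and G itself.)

3

G has 10 subgroups. Checking conjugation-invariance by order — order 1: 1/1 normal; order 2: 0/3 normal; order 3: 0/4 normal; order 4: 1/1 normal; order 12: 1/1 normal.
Total normal subgroups: 3.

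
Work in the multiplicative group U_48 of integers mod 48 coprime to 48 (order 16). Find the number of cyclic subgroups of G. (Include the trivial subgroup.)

Each element a generates a cyclic subgroup ⟨a⟩; distinct elements may generate the same one (a cyclic group of order d has φ(d) generators).
Cyclic subgroups by order — order 1: 1; order 2: 7; order 4: 4.
Total: 12.

12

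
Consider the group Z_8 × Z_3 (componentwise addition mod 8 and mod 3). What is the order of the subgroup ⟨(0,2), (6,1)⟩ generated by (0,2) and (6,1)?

12

|⟨(0,2)⟩| = 3 and |⟨(6,1)⟩| = 12, so |H| is a multiple of lcm(3, 12) = 12 and divides |G| = 24.
Closing under the operation: H = {(0,0), (0,1), (0,2), (2,0), (2,1), (2,2), (4,0), (4,1), (4,2), (6,0), (6,1), (6,2)}, so |H| = 12.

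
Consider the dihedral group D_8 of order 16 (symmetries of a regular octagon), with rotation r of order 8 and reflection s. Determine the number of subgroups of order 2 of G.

|G| = 16 and 2 | 16, so subgroups of order 2 are possible by Lagrange.
The subgroups of order 2 are: {e, r^2s}; {e, r^3s}; {e, r^4}; {e, r^4s}; … (9 in all).
So G has 9 subgroups of order 2.

9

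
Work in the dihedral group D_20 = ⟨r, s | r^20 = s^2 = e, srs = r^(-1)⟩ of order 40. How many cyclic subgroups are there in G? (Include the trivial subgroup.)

26

Group the elements of G by the cyclic subgroup they generate; each cyclic subgroup of order d accounts for φ(d) elements.
Cyclic subgroups by order — order 1: 1; order 2: 21; order 4: 1; order 5: 1; order 10: 1; order 20: 1.
Total: 26.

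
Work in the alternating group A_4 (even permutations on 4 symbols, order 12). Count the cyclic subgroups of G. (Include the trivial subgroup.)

Each element a generates a cyclic subgroup ⟨a⟩; distinct elements may generate the same one (a cyclic group of order d has φ(d) generators).
Cyclic subgroups by order — order 1: 1; order 2: 3; order 3: 4.
Total: 8.

8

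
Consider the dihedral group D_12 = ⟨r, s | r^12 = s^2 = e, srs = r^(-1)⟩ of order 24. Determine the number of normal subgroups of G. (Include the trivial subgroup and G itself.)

9

G has 34 subgroups. Checking conjugation-invariance by order — order 1: 1/1 normal; order 2: 1/13 normal; order 3: 1/1 normal; order 4: 1/7 normal; order 6: 1/5 normal; order 8: 0/3 normal; order 12: 3/3 normal; order 24: 1/1 normal.
Total normal subgroups: 9.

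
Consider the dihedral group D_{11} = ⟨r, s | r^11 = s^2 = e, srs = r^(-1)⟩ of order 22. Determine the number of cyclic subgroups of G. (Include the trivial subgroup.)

Each element a generates a cyclic subgroup ⟨a⟩; distinct elements may generate the same one (a cyclic group of order d has φ(d) generators).
Cyclic subgroups by order — order 1: 1; order 2: 11; order 11: 1.
Total: 13.

13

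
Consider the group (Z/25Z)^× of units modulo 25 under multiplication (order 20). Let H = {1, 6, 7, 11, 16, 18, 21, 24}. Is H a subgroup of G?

|H| = 8 does not divide |G| = 20, so by Lagrange H is not a subgroup.

No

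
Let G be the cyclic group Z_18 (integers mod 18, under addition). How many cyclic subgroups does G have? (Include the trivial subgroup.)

Group the elements of G by the cyclic subgroup they generate; each cyclic subgroup of order d accounts for φ(d) elements.
Cyclic subgroups by order — order 1: 1; order 2: 1; order 3: 1; order 6: 1; order 9: 1; order 18: 1.
Total: 6.

6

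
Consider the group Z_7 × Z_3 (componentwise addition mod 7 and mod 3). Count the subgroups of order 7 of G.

1

|G| = 21 and 7 | 21, so subgroups of order 7 are possible by Lagrange.
The subgroups of order 7 are: {(0,0), (1,0), (2,0), (3,0), (4,0), (5,0), (6,0)}.
So G has 1 subgroup of order 7.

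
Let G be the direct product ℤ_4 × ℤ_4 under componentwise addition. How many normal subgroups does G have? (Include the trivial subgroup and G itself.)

G is abelian, so every subgroup is normal.
G has 15 subgroups in total, hence 15 normal subgroups.

15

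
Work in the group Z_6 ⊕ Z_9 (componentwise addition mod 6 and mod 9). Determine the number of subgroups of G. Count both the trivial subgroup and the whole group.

20

|G| = 54, so by Lagrange every subgroup order divides 54. Divisors: 1, 2, 3, 6, 9, 18, 27, 54.
Subgroups by order — order 1: 1; order 2: 1; order 3: 4; order 6: 4; order 9: 4; order 18: 4; order 27: 1; order 54: 1.
Total: 1 + 1 + 4 + 4 + 4 + 4 + 1 + 1 = 20.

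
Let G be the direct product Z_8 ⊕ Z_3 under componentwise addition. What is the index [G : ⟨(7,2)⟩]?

1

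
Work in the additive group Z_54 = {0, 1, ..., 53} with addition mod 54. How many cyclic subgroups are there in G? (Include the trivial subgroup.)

A cyclic subgroup of order d is generated by each of its φ(d) elements of order d, so the cyclic subgroups of order d number (#elements of order d)/φ(d).
Cyclic subgroups by order — order 1: 1; order 2: 1; order 3: 1; order 6: 1; order 9: 1; order 18: 1; order 27: 1; order 54: 1.
Total: 8.

8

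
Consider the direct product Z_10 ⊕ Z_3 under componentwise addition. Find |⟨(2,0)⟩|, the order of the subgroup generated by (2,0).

The order of (2,0) in Z_10 × Z_3 is lcm(ord(2) in Z_10, ord(0) in Z_3).
ord(2) = 5 and ord(0) = 1, so |⟨(2,0)⟩| = lcm(5, 1) = 5.

5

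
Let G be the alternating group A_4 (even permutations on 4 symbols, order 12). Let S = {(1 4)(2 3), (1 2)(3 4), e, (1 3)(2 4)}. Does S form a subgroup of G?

Yes

|S| = 4 divides |G| = 12, consistent with Lagrange.
S contains the identity, every element's inverse is in S, and S is closed under ∘: it is a subgroup.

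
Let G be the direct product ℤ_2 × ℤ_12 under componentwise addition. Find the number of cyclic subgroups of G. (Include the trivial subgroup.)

12

Group the elements of G by the cyclic subgroup they generate; each cyclic subgroup of order d accounts for φ(d) elements.
Cyclic subgroups by order — order 1: 1; order 2: 3; order 3: 1; order 4: 2; order 6: 3; order 12: 2.
Total: 12.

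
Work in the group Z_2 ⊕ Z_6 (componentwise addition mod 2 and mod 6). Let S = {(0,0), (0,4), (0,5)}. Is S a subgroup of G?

No

(0,4) ∈ S but its inverse (0,2) ∉ S, so S is not a subgroup.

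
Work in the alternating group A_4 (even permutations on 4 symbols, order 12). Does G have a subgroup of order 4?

4 | 12. A subgroup of order 4 is {e, (1 2)(3 4), (1 3)(2 4), (1 4)(2 3)}.

Yes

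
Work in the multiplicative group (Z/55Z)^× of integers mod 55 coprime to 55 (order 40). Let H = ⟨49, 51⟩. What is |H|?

20

|⟨49⟩| = 10 and |⟨51⟩| = 10, so |H| is a multiple of lcm(10, 10) = 10 and divides |G| = 40.
Closing under the operation: H = {1, 4, 6, 9, 14, 16, 19, 21, 24, 26, 29, 31, 34, 36, 39, 41, 46, 49, 51, 54}, so |H| = 20.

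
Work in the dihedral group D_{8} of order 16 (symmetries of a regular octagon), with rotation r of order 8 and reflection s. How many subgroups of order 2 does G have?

|G| = 16 and 2 | 16, so subgroups of order 2 are possible by Lagrange.
The subgroups of order 2 are: {e, r^2s}; {e, r^3s}; {e, r^4}; {e, r^4s}; … (9 in all).
So G has 9 subgroups of order 2.

9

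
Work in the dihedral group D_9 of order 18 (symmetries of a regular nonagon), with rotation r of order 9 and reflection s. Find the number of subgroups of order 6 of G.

|G| = 18 and 6 | 18, so subgroups of order 6 are possible by Lagrange.
The subgroups of order 6 are: {e, r^3, r^6, r^2s, r^5s, r^8s}; {e, r^3, r^6, s, r^3s, r^6s}; {e, r^3, r^6, rs, r^4s, r^7s}.
So G has 3 subgroups of order 6.

3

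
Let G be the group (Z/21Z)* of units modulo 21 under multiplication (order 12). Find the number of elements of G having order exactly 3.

2

The elements of order 3 are: 4, 16.
That's 2.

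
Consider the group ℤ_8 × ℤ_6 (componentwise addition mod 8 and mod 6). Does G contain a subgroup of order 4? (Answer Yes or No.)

Yes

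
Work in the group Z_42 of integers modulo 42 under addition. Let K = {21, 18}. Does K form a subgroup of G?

No

The identity 0 ∉ K, so K is not a subgroup.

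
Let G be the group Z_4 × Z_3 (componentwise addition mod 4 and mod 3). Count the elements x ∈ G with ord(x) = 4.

2

An element (a,b) has order lcm(ord(a), ord(b)); count pairs with lcm equal to 4.
Enumerating gives 2 such elements.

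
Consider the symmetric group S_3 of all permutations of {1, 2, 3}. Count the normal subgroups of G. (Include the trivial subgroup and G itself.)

3

G has 6 subgroups. Checking conjugation-invariance by order — order 1: 1/1 normal; order 2: 0/3 normal; order 3: 1/1 normal; order 6: 1/1 normal.
Total normal subgroups: 3.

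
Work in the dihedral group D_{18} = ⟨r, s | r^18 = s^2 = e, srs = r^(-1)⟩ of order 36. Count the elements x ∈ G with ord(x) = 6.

The elements of order 6 are: r^3, r^15.
That's 2.

2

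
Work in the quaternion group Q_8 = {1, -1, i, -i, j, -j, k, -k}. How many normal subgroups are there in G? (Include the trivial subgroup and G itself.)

6

G has 6 subgroups. Checking conjugation-invariance by order — order 1: 1/1 normal; order 2: 1/1 normal; order 4: 3/3 normal; order 8: 1/1 normal.
Total normal subgroups: 6.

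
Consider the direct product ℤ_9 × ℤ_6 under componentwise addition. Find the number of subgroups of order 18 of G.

|G| = 54 and 18 | 54, so subgroups of order 18 are possible by Lagrange.
The subgroups of order 18 are: {(0,0), (0,1), (0,2), (0,3), (0,4), (0,5), (3,0), (3,1), (3,2), (3,3), (3,4), (3,5), (6,0), (6,1), (6,2), (6,3), (6,4), (6,5)}; {(0,0), (0,3), (1,0), (1,3), (2,0), (2,3), (3,0), (3,3), (4,0), (4,3), (5,0), (5,3), (6,0), (6,3), (7,0), (7,3), (8,0), (8,3)}; {(0,0), (0,3), (1,1), (1,4), (2,2), (2,5), (3,0), (3,3), (4,1), (4,4), (5,2), (5,5), (6,0), (6,3), (7,1), (7,4), (8,2), (8,5)}; {(0,0), (0,3), (1,2), (1,5), (2,1), (2,4), (3,0), (3,3), (4,2), (4,5), (5,1), (5,4), (6,0), (6,3), (7,2), (7,5), (8,1), (8,4)}.
So G has 4 subgroups of order 18.

4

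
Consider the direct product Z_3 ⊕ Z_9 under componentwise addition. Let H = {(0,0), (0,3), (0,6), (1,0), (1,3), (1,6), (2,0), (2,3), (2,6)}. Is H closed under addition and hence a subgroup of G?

|H| = 9 divides |G| = 27, consistent with Lagrange.
H contains the identity, every element's inverse is in H, and H is closed under +: it is a subgroup.

Yes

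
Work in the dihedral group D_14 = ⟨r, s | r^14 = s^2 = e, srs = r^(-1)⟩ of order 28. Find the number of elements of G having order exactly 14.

The elements of order 14 are: r, r^3, r^5, r^9, r^11, r^13.
That's 6.

6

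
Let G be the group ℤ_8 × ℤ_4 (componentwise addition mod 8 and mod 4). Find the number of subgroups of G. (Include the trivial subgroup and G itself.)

22

|G| = 32, so by Lagrange every subgroup order divides 32. Divisors: 1, 2, 4, 8, 16, 32.
Subgroups by order — order 1: 1; order 2: 3; order 4: 7; order 8: 7; order 16: 3; order 32: 1.
Total: 1 + 3 + 7 + 7 + 3 + 1 = 22.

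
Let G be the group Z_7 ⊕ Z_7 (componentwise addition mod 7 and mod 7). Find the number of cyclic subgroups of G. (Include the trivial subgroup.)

Each element a generates a cyclic subgroup ⟨a⟩; distinct elements may generate the same one (a cyclic group of order d has φ(d) generators).
Cyclic subgroups by order — order 1: 1; order 7: 8.
Total: 9.

9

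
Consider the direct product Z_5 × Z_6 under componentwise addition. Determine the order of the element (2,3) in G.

10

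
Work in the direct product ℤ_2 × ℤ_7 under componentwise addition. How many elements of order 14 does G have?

6

An element (a,b) has order lcm(ord(a), ord(b)); count pairs with lcm equal to 14.
Enumerating gives 6 such elements.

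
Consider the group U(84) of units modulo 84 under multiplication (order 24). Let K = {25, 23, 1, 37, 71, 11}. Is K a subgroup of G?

|K| = 6 divides |G| = 24, consistent with Lagrange.
K contains the identity, every element's inverse is in K, and K is closed under ·: it is a subgroup.
In fact K = ⟨23⟩.

Yes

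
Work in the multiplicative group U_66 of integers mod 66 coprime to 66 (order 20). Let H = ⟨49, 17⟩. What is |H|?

|⟨49⟩| = 5 and |⟨17⟩| = 10, so |H| is a multiple of lcm(5, 10) = 10 and divides |G| = 20.
Closing under the operation: H = {1, 17, 25, 29, 31, 35, 37, 41, 49, 65}, so |H| = 10.

10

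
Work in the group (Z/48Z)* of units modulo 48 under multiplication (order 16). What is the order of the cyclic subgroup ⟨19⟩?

4

Compute successive powers of 19 mod 48: 19, 25, 43, 1; 19^4 ≡ 1 (mod 48).
So |⟨19⟩| = 4.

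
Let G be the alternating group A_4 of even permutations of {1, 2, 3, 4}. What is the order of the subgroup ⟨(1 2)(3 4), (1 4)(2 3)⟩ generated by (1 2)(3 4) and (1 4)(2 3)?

4

|⟨(1 2)(3 4)⟩| = 2 and |⟨(1 4)(2 3)⟩| = 2, so |H| is a multiple of lcm(2, 2) = 2 and divides |G| = 12.
Closing under the operation: H = {e, (1 2)(3 4), (1 3)(2 4), (1 4)(2 3)}, so |H| = 4.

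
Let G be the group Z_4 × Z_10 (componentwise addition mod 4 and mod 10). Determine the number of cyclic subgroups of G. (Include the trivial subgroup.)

A cyclic subgroup of order d is generated by each of its φ(d) elements of order d, so the cyclic subgroups of order d number (#elements of order d)/φ(d).
Cyclic subgroups by order — order 1: 1; order 2: 3; order 4: 2; order 5: 1; order 10: 3; order 20: 2.
Total: 12.

12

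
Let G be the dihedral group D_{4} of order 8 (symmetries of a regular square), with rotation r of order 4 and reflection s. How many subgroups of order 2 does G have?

5

|G| = 8 and 2 | 8, so subgroups of order 2 are possible by Lagrange.
The subgroups of order 2 are: {e, r^2}; {e, r^2s}; {e, r^3s}; {e, rs}; … (5 in all).
So G has 5 subgroups of order 2.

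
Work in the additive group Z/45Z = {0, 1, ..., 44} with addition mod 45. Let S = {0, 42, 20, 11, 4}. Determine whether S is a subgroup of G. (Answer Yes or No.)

No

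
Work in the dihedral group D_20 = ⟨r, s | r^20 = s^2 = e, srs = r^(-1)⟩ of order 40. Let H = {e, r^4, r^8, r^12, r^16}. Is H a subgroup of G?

Yes

|H| = 5 divides |G| = 40, consistent with Lagrange.
H contains the identity, every element's inverse is in H, and H is closed under ·: it is a subgroup.
In fact H = ⟨r^4⟩.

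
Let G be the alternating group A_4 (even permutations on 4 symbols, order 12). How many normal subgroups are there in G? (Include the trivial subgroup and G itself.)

G has 10 subgroups. Checking conjugation-invariance by order — order 1: 1/1 normal; order 2: 0/3 normal; order 3: 0/4 normal; order 4: 1/1 normal; order 12: 1/1 normal.
Total normal subgroups: 3.

3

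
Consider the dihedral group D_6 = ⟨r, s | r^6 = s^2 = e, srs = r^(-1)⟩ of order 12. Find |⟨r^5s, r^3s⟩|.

|⟨r^5s⟩| = 2 and |⟨r^3s⟩| = 2, so |H| is a multiple of lcm(2, 2) = 2 and divides |G| = 12.
Closing under the operation: H = {e, r^2, r^4, rs, r^3s, r^5s}, so |H| = 6.

6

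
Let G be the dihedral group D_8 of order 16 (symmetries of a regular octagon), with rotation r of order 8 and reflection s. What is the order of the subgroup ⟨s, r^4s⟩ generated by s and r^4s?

4

|⟨s⟩| = 2 and |⟨r^4s⟩| = 2, so |H| is a multiple of lcm(2, 2) = 2 and divides |G| = 16.
Closing under the operation: H = {e, r^4, s, r^4s}, so |H| = 4.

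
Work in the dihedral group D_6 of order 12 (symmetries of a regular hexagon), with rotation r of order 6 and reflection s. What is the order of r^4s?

2

Computing powers of r^4s: the smallest k with (r^4s)^k = e is k = 2.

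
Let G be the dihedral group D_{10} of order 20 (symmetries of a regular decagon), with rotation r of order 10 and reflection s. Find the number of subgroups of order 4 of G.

5

|G| = 20 and 4 | 20, so subgroups of order 4 are possible by Lagrange.
The subgroups of order 4 are: {e, r^5, r^2s, r^7s}; {e, r^5, r^3s, r^8s}; {e, r^5, r^4s, r^9s}; {e, r^5, s, r^5s}; … (5 in all).
So G has 5 subgroups of order 4.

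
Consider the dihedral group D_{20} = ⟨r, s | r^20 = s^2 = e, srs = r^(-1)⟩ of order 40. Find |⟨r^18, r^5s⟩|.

20

|⟨r^18⟩| = 10 and |⟨r^5s⟩| = 2, so |H| is a multiple of lcm(10, 2) = 10 and divides |G| = 40.
Closing under the operation: H = {e, r^2, r^4, r^6, r^8, r^10, r^12, r^14, r^16, r^18, rs, r^3s, r^5s, r^7s, r^9s, r^11s, r^13s, r^15s, r^17s, r^19s}, so |H| = 20.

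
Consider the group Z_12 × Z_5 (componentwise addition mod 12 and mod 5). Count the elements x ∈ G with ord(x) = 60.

16

An element (a,b) has order lcm(ord(a), ord(b)); count pairs with lcm equal to 60.
Enumerating gives 16 such elements.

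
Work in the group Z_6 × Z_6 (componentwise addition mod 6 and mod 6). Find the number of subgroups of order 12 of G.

4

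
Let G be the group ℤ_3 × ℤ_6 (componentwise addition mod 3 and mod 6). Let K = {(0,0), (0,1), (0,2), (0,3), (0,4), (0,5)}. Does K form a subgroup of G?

Yes

|K| = 6 divides |G| = 18, consistent with Lagrange.
K contains the identity, every element's inverse is in K, and K is closed under +: it is a subgroup.
In fact K = ⟨(0,1)⟩.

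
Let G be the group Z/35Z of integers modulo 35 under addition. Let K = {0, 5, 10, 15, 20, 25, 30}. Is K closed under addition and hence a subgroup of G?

Yes

|K| = 7 divides |G| = 35, consistent with Lagrange.
K contains the identity, every element's inverse is in K, and K is closed under +: it is a subgroup.
In fact K = ⟨20⟩.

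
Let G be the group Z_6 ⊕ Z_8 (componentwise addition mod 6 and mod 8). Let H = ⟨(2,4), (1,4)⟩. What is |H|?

12

|⟨(2,4)⟩| = 6 and |⟨(1,4)⟩| = 6, so |H| is a multiple of lcm(6, 6) = 6 and divides |G| = 48.
Closing under the operation: H = {(0,0), (0,4), (1,0), (1,4), (2,0), (2,4), (3,0), (3,4), (4,0), (4,4), (5,0), (5,4)}, so |H| = 12.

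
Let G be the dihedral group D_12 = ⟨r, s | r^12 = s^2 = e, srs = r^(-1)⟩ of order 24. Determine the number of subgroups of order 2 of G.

13

|G| = 24 and 2 | 24, so subgroups of order 2 are possible by Lagrange.
The subgroups of order 2 are: {e, r^10s}; {e, r^11s}; {e, r^2s}; {e, r^3s}; … (13 in all).
So G has 13 subgroups of order 2.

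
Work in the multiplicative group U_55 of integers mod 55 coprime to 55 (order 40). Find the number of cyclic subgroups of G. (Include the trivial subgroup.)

12

Each element a generates a cyclic subgroup ⟨a⟩; distinct elements may generate the same one (a cyclic group of order d has φ(d) generators).
Cyclic subgroups by order — order 1: 1; order 2: 3; order 4: 2; order 5: 1; order 10: 3; order 20: 2.
Total: 12.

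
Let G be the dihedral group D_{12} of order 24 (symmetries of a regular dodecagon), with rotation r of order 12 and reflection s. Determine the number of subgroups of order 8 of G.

|G| = 24 and 8 | 24, so subgroups of order 8 are possible by Lagrange.
The subgroups of order 8 are: {e, r^3, r^6, r^9, rs, r^4s, r^7s, r^10s}; {e, r^3, r^6, r^9, r^2s, r^5s, r^8s, r^11s}; {e, r^3, r^6, r^9, s, r^3s, r^6s, r^9s}.
So G has 3 subgroups of order 8.

3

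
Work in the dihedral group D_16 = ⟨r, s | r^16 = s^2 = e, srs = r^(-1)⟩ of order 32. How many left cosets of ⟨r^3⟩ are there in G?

|⟨r^3⟩| = 16 and |G| = 32.
By Lagrange, [G : H] = |G|/|H| = 32/16 = 2.

2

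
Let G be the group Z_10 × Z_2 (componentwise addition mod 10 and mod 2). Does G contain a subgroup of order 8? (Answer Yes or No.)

8 does not divide |G| = 20, so by Lagrange no subgroup of order 8 exists.

No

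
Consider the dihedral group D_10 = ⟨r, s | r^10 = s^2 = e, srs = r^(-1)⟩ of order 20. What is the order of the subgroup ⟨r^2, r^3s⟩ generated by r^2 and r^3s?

|⟨r^2⟩| = 5 and |⟨r^3s⟩| = 2, so |H| is a multiple of lcm(5, 2) = 10 and divides |G| = 20.
Closing under the operation: H = {e, r^2, r^4, r^6, r^8, rs, r^3s, r^5s, r^7s, r^9s}, so |H| = 10.

10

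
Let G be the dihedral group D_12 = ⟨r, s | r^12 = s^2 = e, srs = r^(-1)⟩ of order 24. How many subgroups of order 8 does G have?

3

|G| = 24 and 8 | 24, so subgroups of order 8 are possible by Lagrange.
The subgroups of order 8 are: {e, r^3, r^6, r^9, rs, r^4s, r^7s, r^10s}; {e, r^3, r^6, r^9, r^2s, r^5s, r^8s, r^11s}; {e, r^3, r^6, r^9, s, r^3s, r^6s, r^9s}.
So G has 3 subgroups of order 8.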